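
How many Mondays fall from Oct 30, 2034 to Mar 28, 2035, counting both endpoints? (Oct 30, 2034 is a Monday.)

Oct 30, 2034 is a Monday; the first Monday on or after it is Oct 30, 2034.
From Oct 30, 2034 to Mar 28, 2035: 1 + 30 + 31 + 31 + 28 + 28 = 149 days (rest of Oct, Nov, Dec, Jan, Feb, Mar).
149 ÷ 7 = 21 full weeks with remainder 2, so 21 more Mondays after the first → 22.

22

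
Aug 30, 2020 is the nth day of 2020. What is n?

Days in months before Aug: 31 + 29 + 31 + 30 + 31 + 30 + 31 = 213.
Plus 30 days into Aug → day 243.

243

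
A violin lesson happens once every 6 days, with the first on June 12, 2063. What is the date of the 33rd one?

The 33rd occurrence is 32 intervals after the first: 32 × 6 = 192 days after June 12, 2063.
June has 30 days — 18 days to the end of June leaves 174.
July has 31 days (143 left).
August has 31 days (112 left).
September has 30 days (82 left).
October has 31 days (51 left).
November has 30 days (21 left).
21 days into December → December 21, 2063.

December 21, 2063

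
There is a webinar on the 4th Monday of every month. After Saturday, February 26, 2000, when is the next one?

February 2000 starts on a Tuesday; its first Monday is the 7th, so the 4th Monday is the 28th — February 28, 2000.
February 28, 2000 is after February 26, 2000, so that is the next one.

February 28, 2000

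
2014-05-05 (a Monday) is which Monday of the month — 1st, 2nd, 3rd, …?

Day 5 falls in week ⌈5/7⌉ of the month.
Days 1–7 hold the 1st Monday, 8–14 the 2nd, 15–21 the 3rd, 22–28 the 4th, 29–31 the 5th.
5 is in the range for the 1st.

1st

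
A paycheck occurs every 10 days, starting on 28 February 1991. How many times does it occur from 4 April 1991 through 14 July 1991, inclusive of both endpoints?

10

Occurrences land 10·i days after 28 February 1991 for i = 0, 1, 2, …
4 April 1991 is 35 days after the start; 35 ÷ 10 = 3 remainder 5; since the remainder is 5, round up to i = 4. First occurrence in the window: #5 on 9 April 1991 (4×10 = 40 days in).
14 July 1991 is 136 days after the start; 136 ÷ 10 = 13 remainder 6. Last occurrence in the window: #14 on 8 July 1991.
Occurrences #5 through #14: 10 in total.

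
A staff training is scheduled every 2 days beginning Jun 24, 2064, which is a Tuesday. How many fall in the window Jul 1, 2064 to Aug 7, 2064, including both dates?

Occurrences land 2·i days after Jun 24, 2064 for i = 0, 1, 2, …
Jul 1, 2064 is 7 days after the start; 7 ÷ 2 = 3 remainder 1; since the remainder is 1, round up to i = 4. First occurrence in the window: #5 on Jul 2, 2064 (4×2 = 8 days in).
Aug 7, 2064 is 44 days after the start; 44 ÷ 2 = 22 remainder 0. Last occurrence in the window: #23 on Aug 7, 2064.
Occurrences #5 through #23: 19 in total.

19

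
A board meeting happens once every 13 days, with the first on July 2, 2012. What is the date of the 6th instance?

September 5, 2012

The 6th occurrence is 5 intervals after the first: 5 × 13 = 65 days after July 2, 2012.
July has 31 days — 29 days to the end of July leaves 36.
August has 31 days (5 left).
5 days into September → September 5, 2012.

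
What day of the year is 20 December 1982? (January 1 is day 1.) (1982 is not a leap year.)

354

Days in months before December: 31 + 28 + 31 + 30 + 31 + 30 + 31 + 31 + 30 + 31 + 30 = 334.
Plus 20 days into December → day 354.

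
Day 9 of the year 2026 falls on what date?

9 into Jan → Jan 9.

Jan 9, 2026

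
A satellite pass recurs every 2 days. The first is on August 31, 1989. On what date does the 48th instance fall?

December 3, 1989

The 48th occurrence is 47 intervals after the first: 47 × 2 = 94 days after August 31, 1989.
August has 31 days — 0 days to the end of August leaves 94.
September has 30 days (64 left).
October has 31 days (33 left).
November has 30 days (3 left).
3 days into December → December 3, 1989.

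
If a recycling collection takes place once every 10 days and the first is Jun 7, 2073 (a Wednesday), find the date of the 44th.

The 44th occurrence is 43 intervals after the first: 43 × 10 = 430 days after Jun 7, 2073.
Jun has 30 days — 23 days to the end of Jun leaves 407.
From end of Jun to end of 2073 is 184 days (223 left).
Jan has 31 days (192 left).
Feb has 28 days (164 left).
Mar has 31 days (133 left).
Apr has 30 days (103 left).
May has 31 days (72 left).
Jun has 30 days (42 left).
Jul has 31 days (11 left).
11 days into Aug → Aug 11, 2074.

Aug 11, 2074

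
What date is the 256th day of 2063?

January has 31 days (256 − 31 = 225 remain).
February has 28 days (225 − 28 = 197 remain).
March has 31 days (197 − 31 = 166 remain).
April has 30 days (166 − 30 = 136 remain).
May has 31 days (136 − 31 = 105 remain).
June has 30 days (105 − 30 = 75 remain).
July has 31 days (75 − 31 = 44 remain).
August has 31 days (44 − 31 = 13 remain).
13 into September → September 13.

2063-09-13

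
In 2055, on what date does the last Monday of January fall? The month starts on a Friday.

January 2055 begins on a Friday, so the first Monday is January 4 (3 days later).
January 2055 has 31 days. Adding weeks: 4, 11, 18, 25 — the last one ≤ 31 is the 25th.

January 25, 2055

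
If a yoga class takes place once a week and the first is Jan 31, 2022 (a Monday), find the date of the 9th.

Mar 28, 2022

The 9th occurrence is 8 intervals after the first: 8 × 7 = 56 days after Jan 31, 2022.
Jan has 31 days — 0 days to the end of Jan leaves 56.
Feb has 28 days (28 left).
28 days into Mar → Mar 28, 2022.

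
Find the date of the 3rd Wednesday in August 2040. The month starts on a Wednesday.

August 2040 begins on a Wednesday, so the first Wednesday is August 1.
The 3rd Wednesday is 2 weeks later: 1 + 14 = 15.

August 15, 2040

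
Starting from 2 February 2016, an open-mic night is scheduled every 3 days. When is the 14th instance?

The 14th occurrence is 13 intervals after the first: 13 × 3 = 39 days after 2 February 2016.
February has 29 days — 27 days to the end of February leaves 12.
12 days into March → 12 March 2016.

12 March 2016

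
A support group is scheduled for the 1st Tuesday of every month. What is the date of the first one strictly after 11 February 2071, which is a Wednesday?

3 March 2071

February 2071 starts on a Sunday, so its 1st Tuesday is 3 February 2071 (2 days in).
That is not after 11 February 2071, so look at March 2071.
March 2071 starts on a Sunday, so its 1st Tuesday is 3 March 2071 (2 days in).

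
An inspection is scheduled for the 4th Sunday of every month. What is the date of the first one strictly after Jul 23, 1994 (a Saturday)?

Jul 1994 starts on a Friday; its first Sunday is the 3rd, so the 4th Sunday is the 24th — Jul 24, 1994.
Jul 24, 1994 is after Jul 23, 1994, so that is the next one.

Jul 24, 1994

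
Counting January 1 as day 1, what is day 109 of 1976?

January has 31 days (109 − 31 = 78 remain).
February has 29 days (78 − 29 = 49 remain).
March has 31 days (49 − 31 = 18 remain).
18 into April → April 18.

April 18, 1976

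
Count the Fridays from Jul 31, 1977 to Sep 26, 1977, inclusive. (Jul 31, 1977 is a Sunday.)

8

Jul 31, 1977 is a Sunday; the first Friday on or after it is Aug 5, 1977 (5 days later).
From Aug 5, 1977 to Sep 26, 1977: 26 + 26 = 52 days (rest of Aug, Sep).
52 ÷ 7 = 7 full weeks with remainder 3, so 7 more Fridays after the first → 8.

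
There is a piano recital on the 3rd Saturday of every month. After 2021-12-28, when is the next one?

2022-01-15

December 2021 starts on a Wednesday; its first Saturday is the 4th, so the 3rd Saturday is the 18th — 2021-12-18.
That is not after 2021-12-28, so look at January 2022.
January 2022 starts on a Saturday; its first Saturday is the 1st, so the 3rd Saturday is the 15th — 2022-01-15.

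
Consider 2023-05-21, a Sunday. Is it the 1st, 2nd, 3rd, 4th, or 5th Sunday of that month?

Day 21 falls in week ⌈21/7⌉ of the month.
Days 1–7 hold the 1st Sunday, 8–14 the 2nd, 15–21 the 3rd, 22–28 the 4th, 29–31 the 5th.
21 is in the range for the 3rd.

3rd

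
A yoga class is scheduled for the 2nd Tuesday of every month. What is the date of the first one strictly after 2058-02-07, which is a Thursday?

2058-02-12

February 2058 starts on a Friday; its first Tuesday is the 5th, so the 2nd Tuesday is the 12th — 2058-02-12.
2058-02-12 is after 2058-02-07, so that is the next one.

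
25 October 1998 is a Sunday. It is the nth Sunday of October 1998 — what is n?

4th

Day 25 falls in week ⌈25/7⌉ of the month.
Days 1–7 hold the 1st Sunday, 8–14 the 2nd, 15–21 the 3rd, 22–28 the 4th, 29–31 the 5th.
25 is in the range for the 4th.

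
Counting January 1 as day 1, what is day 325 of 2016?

2016-11-20

January has 31 days (325 − 31 = 294 remain).
February has 29 days (294 − 29 = 265 remain).
March has 31 days (265 − 31 = 234 remain).
April has 30 days (234 − 30 = 204 remain).
May has 31 days (204 − 31 = 173 remain).
June has 30 days (173 − 30 = 143 remain).
July has 31 days (143 − 31 = 112 remain).
August has 31 days (112 − 31 = 81 remain).
September has 30 days (81 − 30 = 51 remain).
October has 31 days (51 − 31 = 20 remain).
20 into November → November 20.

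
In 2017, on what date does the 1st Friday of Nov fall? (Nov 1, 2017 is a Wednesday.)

Nov 2017 begins on a Wednesday, so the first Friday is Nov 3 (2 days later).

Nov 3, 2017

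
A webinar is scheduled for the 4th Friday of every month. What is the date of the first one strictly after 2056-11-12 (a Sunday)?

2056-11-24

November 2056 starts on a Wednesday; its first Friday is the 3rd, so the 4th Friday is the 24th — 2056-11-24.
2056-11-24 is after 2056-11-12, so that is the next one.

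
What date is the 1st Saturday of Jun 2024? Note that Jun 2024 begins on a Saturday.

Jun 2024 begins on a Saturday, so the first Saturday is Jun 1.

Jun 1, 2024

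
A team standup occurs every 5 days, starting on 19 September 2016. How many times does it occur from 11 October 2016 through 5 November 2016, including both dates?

Occurrences land 5·i days after 19 September 2016 for i = 0, 1, 2, …
11 October 2016 is 22 days after the start; 22 ÷ 5 = 4 remainder 2; since the remainder is 2, round up to i = 5. First occurrence in the window: #6 on 14 October 2016 (5×5 = 25 days in).
5 November 2016 is 47 days after the start; 47 ÷ 5 = 9 remainder 2. Last occurrence in the window: #10 on 3 November 2016.
Occurrences #6 through #10: 5 in total.

5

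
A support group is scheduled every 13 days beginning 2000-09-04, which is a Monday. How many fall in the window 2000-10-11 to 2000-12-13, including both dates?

Occurrences land 13·i days after 2000-09-04 for i = 0, 1, 2, …
2000-10-11 is 37 days after the start; 37 ÷ 13 = 2 remainder 11; since the remainder is 11, round up to i = 3. First occurrence in the window: #4 on 2000-10-13 (3×13 = 39 days in).
2000-12-13 is 100 days after the start; 100 ÷ 13 = 7 remainder 9. Last occurrence in the window: #8 on 2000-12-04.
Occurrences #4 through #8: 5 in total.

5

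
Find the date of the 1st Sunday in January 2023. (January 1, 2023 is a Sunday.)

January 2023 begins on a Sunday, so the first Sunday is January 1.

January 1, 2023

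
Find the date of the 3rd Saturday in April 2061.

The first Saturday of April 2061 is April 2.
The 3rd Saturday is 2 weeks later: 2 + 14 = 16.

2061-04-16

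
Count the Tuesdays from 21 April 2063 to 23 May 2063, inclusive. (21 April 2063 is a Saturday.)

5

21 April 2063 is a Saturday; the first Tuesday on or after it is 24 April 2063 (3 days later).
From 24 April 2063 to 23 May 2063: 6 + 23 = 29 days (rest of April, May).
29 ÷ 7 = 4 full weeks with remainder 1, so 4 more Tuesdays after the first → 5.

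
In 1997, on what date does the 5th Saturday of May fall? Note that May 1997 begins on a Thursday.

May 1997 begins on a Thursday, so the first Saturday is May 3 (2 days later).
The 5th Saturday is 4 weeks later: 3 + 28 = 31.

May 31, 1997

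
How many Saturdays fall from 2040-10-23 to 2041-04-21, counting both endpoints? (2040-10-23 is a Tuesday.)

2040-10-23 is a Tuesday; the first Saturday on or after it is 2040-10-27 (4 days later).
From 2040-10-27 to 2041-04-21: 4 + 30 + 31 + 31 + 28 + 31 + 21 = 176 days (rest of October, November, December, January, February, March, April).
176 ÷ 7 = 25 full weeks with remainder 1, so 25 more Saturdays after the first → 26.

26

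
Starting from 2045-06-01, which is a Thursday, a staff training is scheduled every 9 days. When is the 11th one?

2045-08-30

The 11th occurrence is 10 intervals after the first: 10 × 9 = 90 days after 2045-06-01.
June has 30 days — 29 days to the end of June leaves 61.
July has 31 days (30 left).
30 days into August → 2045-08-30.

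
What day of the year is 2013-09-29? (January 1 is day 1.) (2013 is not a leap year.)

272

Days in months before September: 31 + 28 + 31 + 30 + 31 + 30 + 31 + 31 = 243.
Plus 29 days into September → day 272.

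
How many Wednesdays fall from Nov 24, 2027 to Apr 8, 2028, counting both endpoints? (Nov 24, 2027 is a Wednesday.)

Nov 24, 2027 is a Wednesday; the first Wednesday on or after it is Nov 24, 2027.
From Nov 24, 2027 to Apr 8, 2028: 6 + 31 + 31 + 29 + 31 + 8 = 136 days (rest of Nov, Dec, Jan, Feb, Mar, Apr).
136 ÷ 7 = 19 full weeks with remainder 3, so 19 more Wednesdays after the first → 20.

20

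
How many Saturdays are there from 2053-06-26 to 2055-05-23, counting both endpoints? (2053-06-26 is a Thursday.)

100

2053-06-26 is a Thursday; the first Saturday on or after it is 2053-06-28 (2 days later).
From 2053-06-28 to 2055-05-23: 186 + 365 + 143 = 694 days (rest of 2053, 2054, to 2055-05-23 in 2055).
694 ÷ 7 = 99 full weeks with remainder 1, so 99 more Saturdays after the first → 100.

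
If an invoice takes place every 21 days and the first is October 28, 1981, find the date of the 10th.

May 5, 1982

The 10th occurrence is 9 intervals after the first: 9 × 21 = 189 days after October 28, 1981.
October has 31 days — 3 days to the end of October leaves 186.
November has 30 days (156 left).
December has 31 days (125 left).
January has 31 days (94 left).
February has 28 days (66 left).
March has 31 days (35 left).
April has 30 days (5 left).
5 days into May → May 5, 1982.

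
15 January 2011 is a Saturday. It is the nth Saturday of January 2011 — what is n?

3rd

Day 15 falls in week ⌈15/7⌉ of the month.
Days 1–7 hold the 1st Saturday, 8–14 the 2nd, 15–21 the 3rd, 22–28 the 4th, 29–31 the 5th.
15 is in the range for the 3rd.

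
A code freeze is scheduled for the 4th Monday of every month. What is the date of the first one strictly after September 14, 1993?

September 27, 1993

September 1993 starts on a Wednesday; its first Monday is the 6th, so the 4th Monday is the 27th — September 27, 1993.
September 27, 1993 is after September 14, 1993, so that is the next one.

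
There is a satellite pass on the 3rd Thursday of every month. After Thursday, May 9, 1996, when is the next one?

May 16, 1996

May 1996 starts on a Wednesday; its first Thursday is the 2nd, so the 3rd Thursday is the 16th — May 16, 1996.
May 16, 1996 is after May 9, 1996, so that is the next one.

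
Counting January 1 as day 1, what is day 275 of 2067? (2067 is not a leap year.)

2067-10-02

January has 31 days (275 − 31 = 244 remain).
February has 28 days (244 − 28 = 216 remain).
March has 31 days (216 − 31 = 185 remain).
April has 30 days (185 − 30 = 155 remain).
May has 31 days (155 − 31 = 124 remain).
June has 30 days (124 − 30 = 94 remain).
July has 31 days (94 − 31 = 63 remain).
August has 31 days (63 − 31 = 32 remain).
September has 30 days (32 − 30 = 2 remain).
2 into October → October 2.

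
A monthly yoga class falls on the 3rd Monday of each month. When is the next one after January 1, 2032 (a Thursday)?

January 19, 2032

January 2032 starts on a Thursday; its first Monday is the 5th, so the 3rd Monday is the 19th — January 19, 2032.
January 19, 2032 is after January 1, 2032, so that is the next one.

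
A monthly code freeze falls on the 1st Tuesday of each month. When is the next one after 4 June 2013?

2 July 2013

June 2013 starts on a Saturday, so its 1st Tuesday is 4 June 2013 (3 days in).
That is not after 4 June 2013, so look at July 2013.
July 2013 starts on a Monday, so its 1st Tuesday is 2 July 2013 (1 day in).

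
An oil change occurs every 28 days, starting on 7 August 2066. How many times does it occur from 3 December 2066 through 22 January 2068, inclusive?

Occurrences land 28·i days after 7 August 2066 for i = 0, 1, 2, …
3 December 2066 is 118 days after the start; 118 ÷ 28 = 4 remainder 6; since the remainder is 6, round up to i = 5. First occurrence in the window: #6 on 25 December 2066 (5×28 = 140 days in).
22 January 2068 is 533 days after the start; 533 ÷ 28 = 19 remainder 1. Last occurrence in the window: #20 on 21 January 2068.
Occurrences #6 through #20: 15 in total.

15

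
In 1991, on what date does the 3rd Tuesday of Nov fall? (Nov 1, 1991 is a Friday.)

Nov 19, 1991

Nov 1991 begins on a Friday, so the first Tuesday is Nov 5 (4 days later).
The 3rd Tuesday is 2 weeks later: 5 + 14 = 19.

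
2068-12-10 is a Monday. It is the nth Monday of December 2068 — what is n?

2nd

Day 10 falls in week ⌈10/7⌉ of the month.
Days 1–7 hold the 1st Monday, 8–14 the 2nd, 15–21 the 3rd, 22–28 the 4th, 29–31 the 5th.
10 is in the range for the 2nd.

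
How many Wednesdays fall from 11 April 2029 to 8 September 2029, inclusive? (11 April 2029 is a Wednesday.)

11 April 2029 is a Wednesday; the first Wednesday on or after it is 11 April 2029.
From 11 April 2029 to 8 September 2029: 19 + 31 + 30 + 31 + 31 + 8 = 150 days (rest of April, May, June, July, August, September).
150 ÷ 7 = 21 full weeks with remainder 3, so 21 more Wednesdays after the first → 22.

22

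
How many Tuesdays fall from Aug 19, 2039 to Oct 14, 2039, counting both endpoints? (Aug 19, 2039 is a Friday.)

8

Aug 19, 2039 is a Friday; the first Tuesday on or after it is Aug 23, 2039 (4 days later).
From Aug 23, 2039 to Oct 14, 2039: 8 + 30 + 14 = 52 days (rest of Aug, Sep, Oct).
52 ÷ 7 = 7 full weeks with remainder 3, so 7 more Tuesdays after the first → 8.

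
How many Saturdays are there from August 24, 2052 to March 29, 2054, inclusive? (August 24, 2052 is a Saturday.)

84

August 24, 2052 is a Saturday; the first Saturday on or after it is August 24, 2052.
From August 24, 2052 to March 29, 2054: 129 + 365 + 88 = 582 days (rest of 2052, 2053, to March 29, 2054 in 2054).
582 ÷ 7 = 83 full weeks with remainder 1, so 83 more Saturdays after the first → 84.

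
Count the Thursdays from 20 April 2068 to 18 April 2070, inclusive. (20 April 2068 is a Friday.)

104

20 April 2068 is a Friday; the first Thursday on or after it is 26 April 2068 (6 days later).
From 26 April 2068 to 18 April 2070: 249 + 365 + 108 = 722 days (rest of 2068, 2069, to 18 April 2070 in 2070).
722 ÷ 7 = 103 full weeks with remainder 1, so 103 more Thursdays after the first → 104.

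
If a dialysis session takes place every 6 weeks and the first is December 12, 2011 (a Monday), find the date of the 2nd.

January 23, 2012

The 2nd occurrence is 1 interval after the first: 1 × 42 = 42 days after December 12, 2011.
December has 31 days — 19 days to the end of December leaves 23.
23 days into January → January 23, 2012.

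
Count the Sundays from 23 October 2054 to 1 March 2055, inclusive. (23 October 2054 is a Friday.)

23 October 2054 is a Friday; the first Sunday on or after it is 25 October 2054 (2 days later).
From 25 October 2054 to 1 March 2055: 6 + 30 + 31 + 31 + 28 + 1 = 127 days (rest of October, November, December, January, February, March).
127 ÷ 7 = 18 full weeks with remainder 1, so 18 more Sundays after the first → 19.

19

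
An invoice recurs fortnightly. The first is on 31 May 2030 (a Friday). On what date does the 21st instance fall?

7 March 2031

The 21st occurrence is 20 intervals after the first: 20 × 14 = 280 days after 31 May 2030.
May has 31 days — 0 days to the end of May leaves 280.
June has 30 days (250 left).
July has 31 days (219 left).
August has 31 days (188 left).
September has 30 days (158 left).
October has 31 days (127 left).
November has 30 days (97 left).
December has 31 days (66 left).
January has 31 days (35 left).
February has 28 days (7 left).
7 days into March → 7 March 2031.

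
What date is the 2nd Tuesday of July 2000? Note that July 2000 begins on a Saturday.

2000-07-11

July 2000 begins on a Saturday, so the first Tuesday is July 4 (3 days later).
The 2nd Tuesday is 1 weeks later: 4 + 7 = 11.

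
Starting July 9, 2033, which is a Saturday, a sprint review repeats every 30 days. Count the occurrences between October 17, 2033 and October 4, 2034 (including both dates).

12

Occurrences land 30·i days after July 9, 2033 for i = 0, 1, 2, …
October 17, 2033 is 100 days after the start; 100 ÷ 30 = 3 remainder 10; since the remainder is 10, round up to i = 4. First occurrence in the window: #5 on November 6, 2033 (4×30 = 120 days in).
October 4, 2034 is 452 days after the start; 452 ÷ 30 = 15 remainder 2. Last occurrence in the window: #16 on October 2, 2034.
Occurrences #5 through #16: 12 in total.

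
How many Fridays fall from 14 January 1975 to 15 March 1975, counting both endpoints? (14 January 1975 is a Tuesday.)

9

14 January 1975 is a Tuesday; the first Friday on or after it is 17 January 1975 (3 days later).
From 17 January 1975 to 15 March 1975: 14 + 28 + 15 = 57 days (rest of January, February, March).
57 ÷ 7 = 8 full weeks with remainder 1, so 8 more Fridays after the first → 9.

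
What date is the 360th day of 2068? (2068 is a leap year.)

January has 31 days (360 − 31 = 329 remain).
February has 29 days (329 − 29 = 300 remain).
March has 31 days (300 − 31 = 269 remain).
April has 30 days (269 − 30 = 239 remain).
May has 31 days (239 − 31 = 208 remain).
June has 30 days (208 − 30 = 178 remain).
July has 31 days (178 − 31 = 147 remain).
August has 31 days (147 − 31 = 116 remain).
September has 30 days (116 − 30 = 86 remain).
October has 31 days (86 − 31 = 55 remain).
November has 30 days (55 − 30 = 25 remain).
25 into December → December 25.

December 25, 2068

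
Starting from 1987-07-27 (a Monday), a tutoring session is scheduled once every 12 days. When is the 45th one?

The 45th occurrence is 44 intervals after the first: 44 × 12 = 528 days after 1987-07-27.
July has 31 days — 4 days to the end of July leaves 524.
From end of July to end of 1987 is 153 days (371 left).
1988 has 366 days (5 left).
5 days into January → 1989-01-05.

1989-01-05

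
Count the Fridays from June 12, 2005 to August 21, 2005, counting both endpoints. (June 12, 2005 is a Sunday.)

June 12, 2005 is a Sunday; the first Friday on or after it is June 17, 2005 (5 days later).
From June 17, 2005 to August 21, 2005: 13 + 31 + 21 = 65 days (rest of June, July, August).
65 ÷ 7 = 9 full weeks with remainder 2, so 9 more Fridays after the first → 10.

10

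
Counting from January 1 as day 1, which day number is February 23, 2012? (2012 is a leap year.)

Days in months before February: 31 = 31.
Plus 23 days into February → day 54.

54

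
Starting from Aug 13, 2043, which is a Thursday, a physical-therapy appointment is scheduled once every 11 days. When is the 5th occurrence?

Sep 26, 2043

The 5th occurrence is 4 intervals after the first: 4 × 11 = 44 days after Aug 13, 2043.
Aug has 31 days — 18 days to the end of Aug leaves 26.
26 days into Sep → Sep 26, 2043.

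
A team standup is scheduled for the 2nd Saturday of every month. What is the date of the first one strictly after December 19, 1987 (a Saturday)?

December 1987 starts on a Tuesday; its first Saturday is the 5th, so the 2nd Saturday is the 12th — December 12, 1987.
That is not after December 19, 1987, so look at January 1988.
January 1988 starts on a Friday; its first Saturday is the 2nd, so the 2nd Saturday is the 9th — January 9, 1988.

January 9, 1988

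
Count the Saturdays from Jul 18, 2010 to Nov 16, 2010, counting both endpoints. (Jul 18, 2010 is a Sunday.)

17

Jul 18, 2010 is a Sunday; the first Saturday on or after it is Jul 24, 2010 (6 days later).
From Jul 24, 2010 to Nov 16, 2010: 7 + 31 + 30 + 31 + 16 = 115 days (rest of Jul, Aug, Sep, Oct, Nov).
115 ÷ 7 = 16 full weeks with remainder 3, so 16 more Saturdays after the first → 17.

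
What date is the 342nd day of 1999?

Dec 8, 1999

Jan has 31 days (342 − 31 = 311 remain).
Feb has 28 days (311 − 28 = 283 remain).
Mar has 31 days (283 − 31 = 252 remain).
Apr has 30 days (252 − 30 = 222 remain).
May has 31 days (222 − 31 = 191 remain).
Jun has 30 days (191 − 30 = 161 remain).
Jul has 31 days (161 − 31 = 130 remain).
Aug has 31 days (130 − 31 = 99 remain).
Sep has 30 days (99 − 30 = 69 remain).
Oct has 31 days (69 − 31 = 38 remain).
Nov has 30 days (38 − 30 = 8 remain).
8 into Dec → Dec 8.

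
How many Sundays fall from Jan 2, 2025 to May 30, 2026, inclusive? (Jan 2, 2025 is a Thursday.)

Jan 2, 2025 is a Thursday; the first Sunday on or after it is Jan 5, 2025 (3 days later).
From Jan 5, 2025 to May 30, 2026: 360 + 150 = 510 days (rest of 2025, to May 30, 2026 in 2026).
510 ÷ 7 = 72 full weeks with remainder 6, so 72 more Sundays after the first → 73.

73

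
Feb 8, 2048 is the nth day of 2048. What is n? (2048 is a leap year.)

39

Days in months before Feb: 31 = 31.
Plus 8 days into Feb → day 39.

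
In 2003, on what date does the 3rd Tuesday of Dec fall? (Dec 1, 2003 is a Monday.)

Dec 2003 begins on a Monday, so the first Tuesday is Dec 2 (1 day later).
The 3rd Tuesday is 2 weeks later: 2 + 14 = 16.

Dec 16, 2003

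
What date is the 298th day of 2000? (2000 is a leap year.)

2000-10-24

January has 31 days (298 − 31 = 267 remain).
February has 29 days (267 − 29 = 238 remain).
March has 31 days (238 − 31 = 207 remain).
April has 30 days (207 − 30 = 177 remain).
May has 31 days (177 − 31 = 146 remain).
June has 30 days (146 − 30 = 116 remain).
July has 31 days (116 − 31 = 85 remain).
August has 31 days (85 − 31 = 54 remain).
September has 30 days (54 − 30 = 24 remain).
24 into October → October 24.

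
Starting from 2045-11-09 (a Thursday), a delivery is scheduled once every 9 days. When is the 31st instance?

2046-08-06

The 31st occurrence is 30 intervals after the first: 30 × 9 = 270 days after 2045-11-09.
November has 30 days — 21 days to the end of November leaves 249.
December has 31 days (218 left).
January has 31 days (187 left).
February has 28 days (159 left).
March has 31 days (128 left).
April has 30 days (98 left).
May has 31 days (67 left).
June has 30 days (37 left).
July has 31 days (6 left).
6 days into August → 2046-08-06.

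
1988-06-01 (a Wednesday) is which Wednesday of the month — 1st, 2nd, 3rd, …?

1st

Day 1 falls in week ⌈1/7⌉ of the month.
Days 1–7 hold the 1st Wednesday, 8–14 the 2nd, 15–21 the 3rd, 22–28 the 4th, 29–31 the 5th.
1 is in the range for the 1st.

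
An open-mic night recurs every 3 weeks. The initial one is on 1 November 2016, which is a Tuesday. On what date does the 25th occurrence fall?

20 March 2018

The 25th occurrence is 24 intervals after the first: 24 × 21 = 504 days after 1 November 2016.
November has 30 days — 29 days to the end of November leaves 475.
From end of November to end of 2016 is 31 days (444 left).
2017 has 365 days (79 left).
January has 31 days (48 left).
February has 28 days (20 left).
20 days into March → 20 March 2018.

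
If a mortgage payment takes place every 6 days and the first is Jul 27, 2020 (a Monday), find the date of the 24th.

Dec 12, 2020

The 24th occurrence is 23 intervals after the first: 23 × 6 = 138 days after Jul 27, 2020.
Jul has 31 days — 4 days to the end of Jul leaves 134.
Aug has 31 days (103 left).
Sep has 30 days (73 left).
Oct has 31 days (42 left).
Nov has 30 days (12 left).
12 days into Dec → Dec 12, 2020.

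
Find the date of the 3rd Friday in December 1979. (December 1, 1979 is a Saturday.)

December 1979 begins on a Saturday, so the first Friday is December 7 (6 days later).
The 3rd Friday is 2 weeks later: 7 + 14 = 21.

21 December 1979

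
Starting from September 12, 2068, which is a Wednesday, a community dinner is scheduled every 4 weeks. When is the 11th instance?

The 11th occurrence is 10 intervals after the first: 10 × 28 = 280 days after September 12, 2068.
September has 30 days — 18 days to the end of September leaves 262.
October has 31 days (231 left).
November has 30 days (201 left).
December has 31 days (170 left).
January has 31 days (139 left).
February has 28 days (111 left).
March has 31 days (80 left).
April has 30 days (50 left).
May has 31 days (19 left).
19 days into June → June 19, 2069.

June 19, 2069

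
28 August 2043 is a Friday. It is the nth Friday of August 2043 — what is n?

Day 28 falls in week ⌈28/7⌉ of the month.
Days 1–7 hold the 1st Friday, 8–14 the 2nd, 15–21 the 3rd, 22–28 the 4th, 29–31 the 5th.
28 is in the range for the 4th.

4th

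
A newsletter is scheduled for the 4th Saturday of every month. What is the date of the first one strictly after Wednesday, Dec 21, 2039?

Dec 2039 starts on a Thursday; its first Saturday is the 3rd, so the 4th Saturday is the 24th — Dec 24, 2039.
Dec 24, 2039 is after Dec 21, 2039, so that is the next one.

Dec 24, 2039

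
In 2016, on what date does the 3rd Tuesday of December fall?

2016-12-20

December 2016 begins on a Thursday, so the first Tuesday is December 6 (5 days later).
The 3rd Tuesday is 2 weeks later: 6 + 14 = 20.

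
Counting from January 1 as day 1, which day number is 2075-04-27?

Days in months before April: 31 + 28 + 31 = 90.
Plus 27 days into April → day 117.

117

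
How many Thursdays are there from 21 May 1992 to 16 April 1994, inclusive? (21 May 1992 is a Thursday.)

100

21 May 1992 is a Thursday; the first Thursday on or after it is 21 May 1992.
From 21 May 1992 to 16 April 1994: 224 + 365 + 106 = 695 days (rest of 1992, 1993, to 16 April 1994 in 1994).
695 ÷ 7 = 99 full weeks with remainder 2, so 99 more Thursdays after the first → 100.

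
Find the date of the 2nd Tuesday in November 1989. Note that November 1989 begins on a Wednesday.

November 14, 1989

November 1989 begins on a Wednesday, so the first Tuesday is November 7 (6 days later).
The 2nd Tuesday is 1 weeks later: 7 + 7 = 14.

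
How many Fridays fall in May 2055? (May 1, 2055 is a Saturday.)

May 1, 2055 is a Saturday; the first Friday on or after it is May 7, 2055 (6 days later).
From May 7, 2055 to May 31, 2055 is 31 − 7 = 24 days.
24 ÷ 7 = 3 full weeks with remainder 3, so 3 more Fridays after the first → 4.

4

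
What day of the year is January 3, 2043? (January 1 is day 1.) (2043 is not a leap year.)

Plus 3 days into January → day 3.

3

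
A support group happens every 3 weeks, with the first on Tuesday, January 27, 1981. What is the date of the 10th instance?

August 4, 1981

The 10th occurrence is 9 intervals after the first: 9 × 21 = 189 days after January 27, 1981.
January has 31 days — 4 days to the end of January leaves 185.
February has 28 days (157 left).
March has 31 days (126 left).
April has 30 days (96 left).
May has 31 days (65 left).
June has 30 days (35 left).
July has 31 days (4 left).
4 days into August → August 4, 1981.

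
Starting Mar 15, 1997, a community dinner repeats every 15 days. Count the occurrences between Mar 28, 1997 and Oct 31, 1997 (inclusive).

15

Occurrences land 15·i days after Mar 15, 1997 for i = 0, 1, 2, …
Mar 28, 1997 is 13 days after the start; 13 ÷ 15 = 0 remainder 13; since the remainder is 13, round up to i = 1. First occurrence in the window: #2 on Mar 30, 1997 (1×15 = 15 days in).
Oct 31, 1997 is 230 days after the start; 230 ÷ 15 = 15 remainder 5. Last occurrence in the window: #16 on Oct 26, 1997.
Occurrences #2 through #16: 15 in total.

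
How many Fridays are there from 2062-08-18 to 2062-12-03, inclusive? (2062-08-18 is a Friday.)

16

2062-08-18 is a Friday; the first Friday on or after it is 2062-08-18.
From 2062-08-18 to 2062-12-03: 13 + 30 + 31 + 30 + 3 = 107 days (rest of August, September, October, November, December).
107 ÷ 7 = 15 full weeks with remainder 2, so 15 more Fridays after the first → 16.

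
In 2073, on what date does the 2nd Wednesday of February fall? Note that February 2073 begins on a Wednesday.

8 February 2073

February 2073 begins on a Wednesday, so the first Wednesday is February 1.
The 2nd Wednesday is 1 weeks later: 1 + 7 = 8.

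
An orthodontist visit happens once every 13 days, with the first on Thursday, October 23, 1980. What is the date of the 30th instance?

The 30th occurrence is 29 intervals after the first: 29 × 13 = 377 days after October 23, 1980.
October has 31 days — 8 days to the end of October leaves 369.
November has 30 days (339 left).
December has 31 days (308 left).
January has 31 days (277 left).
February has 28 days (249 left).
March has 31 days (218 left).
April has 30 days (188 left).
May has 31 days (157 left).
June has 30 days (127 left).
July has 31 days (96 left).
August has 31 days (65 left).
September has 30 days (35 left).
October has 31 days (4 left).
4 days into November → November 4, 1981.

November 4, 1981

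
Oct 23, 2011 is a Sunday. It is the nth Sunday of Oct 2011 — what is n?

4th

Day 23 falls in week ⌈23/7⌉ of the month.
Days 1–7 hold the 1st Sunday, 8–14 the 2nd, 15–21 the 3rd, 22–28 the 4th, 29–31 the 5th.
23 is in the range for the 4th.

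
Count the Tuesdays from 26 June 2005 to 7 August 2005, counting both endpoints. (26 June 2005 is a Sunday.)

26 June 2005 is a Sunday; the first Tuesday on or after it is 28 June 2005 (2 days later).
From 28 June 2005 to 7 August 2005: 2 + 31 + 7 = 40 days (rest of June, July, August).
40 ÷ 7 = 5 full weeks with remainder 5, so 5 more Tuesdays after the first → 6.

6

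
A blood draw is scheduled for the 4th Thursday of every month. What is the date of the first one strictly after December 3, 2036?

December 25, 2036

December 2036 starts on a Monday; its first Thursday is the 4th, so the 4th Thursday is the 25th — December 25, 2036.
December 25, 2036 is after December 3, 2036, so that is the next one.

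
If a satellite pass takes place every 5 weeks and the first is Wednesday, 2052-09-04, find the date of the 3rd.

2052-11-13

The 3rd occurrence is 2 intervals after the first: 2 × 35 = 70 days after 2052-09-04.
September has 30 days — 26 days to the end of September leaves 44.
October has 31 days (13 left).
13 days into November → 2052-11-13.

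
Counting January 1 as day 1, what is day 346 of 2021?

January has 31 days (346 − 31 = 315 remain).
February has 28 days (315 − 28 = 287 remain).
March has 31 days (287 − 31 = 256 remain).
April has 30 days (256 − 30 = 226 remain).
May has 31 days (226 − 31 = 195 remain).
June has 30 days (195 − 30 = 165 remain).
July has 31 days (165 − 31 = 134 remain).
August has 31 days (134 − 31 = 103 remain).
September has 30 days (103 − 30 = 73 remain).
October has 31 days (73 − 31 = 42 remain).
November has 30 days (42 − 30 = 12 remain).
12 into December → December 12.

12 December 2021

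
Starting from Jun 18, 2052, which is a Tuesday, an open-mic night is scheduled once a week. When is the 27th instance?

The 27th occurrence is 26 intervals after the first: 26 × 7 = 182 days after Jun 18, 2052.
Jun has 30 days — 12 days to the end of Jun leaves 170.
Jul has 31 days (139 left).
Aug has 31 days (108 left).
Sep has 30 days (78 left).
Oct has 31 days (47 left).
Nov has 30 days (17 left).
17 days into Dec → Dec 17, 2052.

Dec 17, 2052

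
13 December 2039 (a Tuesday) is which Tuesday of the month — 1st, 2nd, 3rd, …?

Day 13 falls in week ⌈13/7⌉ of the month.
Days 1–7 hold the 1st Tuesday, 8–14 the 2nd, 15–21 the 3rd, 22–28 the 4th, 29–31 the 5th.
13 is in the range for the 2nd.

2nd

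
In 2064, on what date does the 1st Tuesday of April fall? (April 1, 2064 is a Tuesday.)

April 2064 begins on a Tuesday, so the first Tuesday is April 1.

1 April 2064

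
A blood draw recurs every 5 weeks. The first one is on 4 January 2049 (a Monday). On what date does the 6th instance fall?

28 June 2049

The 6th occurrence is 5 intervals after the first: 5 × 35 = 175 days after 4 January 2049.
January has 31 days — 27 days to the end of January leaves 148.
February has 28 days (120 left).
March has 31 days (89 left).
April has 30 days (59 left).
May has 31 days (28 left).
28 days into June → 28 June 2049.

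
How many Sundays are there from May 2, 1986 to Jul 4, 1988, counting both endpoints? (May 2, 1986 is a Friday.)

114

May 2, 1986 is a Friday; the first Sunday on or after it is May 4, 1986 (2 days later).
From May 4, 1986 to Jul 4, 1988: 241 + 365 + 186 = 792 days (rest of 1986, 1987, to Jul 4, 1988 in 1988).
792 ÷ 7 = 113 full weeks with remainder 1, so 113 more Sundays after the first → 114.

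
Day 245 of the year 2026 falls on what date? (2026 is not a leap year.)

2 September 2026

January has 31 days (245 − 31 = 214 remain).
February has 28 days (214 − 28 = 186 remain).
March has 31 days (186 − 31 = 155 remain).
April has 30 days (155 − 30 = 125 remain).
May has 31 days (125 − 31 = 94 remain).
June has 30 days (94 − 30 = 64 remain).
July has 31 days (64 − 31 = 33 remain).
August has 31 days (33 − 31 = 2 remain).
2 into September → September 2.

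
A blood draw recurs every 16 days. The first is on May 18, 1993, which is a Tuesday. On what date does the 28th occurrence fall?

Jul 24, 1994

The 28th occurrence is 27 intervals after the first: 27 × 16 = 432 days after May 18, 1993.
May has 31 days — 13 days to the end of May leaves 419.
From end of May to end of 1993 is 214 days (205 left).
Jan has 31 days (174 left).
Feb has 28 days (146 left).
Mar has 31 days (115 left).
Apr has 30 days (85 left).
May has 31 days (54 left).
Jun has 30 days (24 left).
24 days into Jul → Jul 24, 1994.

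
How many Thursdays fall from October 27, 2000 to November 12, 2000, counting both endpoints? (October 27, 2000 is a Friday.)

2

October 27, 2000 is a Friday; the first Thursday on or after it is November 2, 2000 (6 days later).
From November 2, 2000 to November 12, 2000 is 12 − 2 = 10 days.
10 ÷ 7 = 1 full weeks with remainder 3, so 1 more Thursdays after the first → 2.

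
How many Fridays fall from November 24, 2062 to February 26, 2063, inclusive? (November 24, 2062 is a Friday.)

14

November 24, 2062 is a Friday; the first Friday on or after it is November 24, 2062.
From November 24, 2062 to February 26, 2063: 6 + 31 + 31 + 26 = 94 days (rest of November, December, January, February).
94 ÷ 7 = 13 full weeks with remainder 3, so 13 more Fridays after the first → 14.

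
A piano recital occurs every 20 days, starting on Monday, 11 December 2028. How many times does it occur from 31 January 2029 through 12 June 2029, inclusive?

Occurrences land 20·i days after 11 December 2028 for i = 0, 1, 2, …
31 January 2029 is 51 days after the start; 51 ÷ 20 = 2 remainder 11; since the remainder is 11, round up to i = 3. First occurrence in the window: #4 on 9 February 2029 (3×20 = 60 days in).
12 June 2029 is 183 days after the start; 183 ÷ 20 = 9 remainder 3. Last occurrence in the window: #10 on 9 June 2029.
Occurrences #4 through #10: 7 in total.

7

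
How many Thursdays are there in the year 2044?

Jan 1, 2044 is a Friday; the first Thursday on or after it is Jan 7, 2044 (6 days later).
From Jan 7, 2044 to Dec 31, 2044: 24 + 29 + 31 + 30 + 31 + 30 + 31 + 31 + 30 + 31 + 30 + 31 = 359 days (rest of Jan, Feb, Mar, Apr, May, Jun, Jul, Aug, Sep, Oct, Nov, Dec).
359 ÷ 7 = 51 full weeks with remainder 2, so 51 more Thursdays after the first → 52.

52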